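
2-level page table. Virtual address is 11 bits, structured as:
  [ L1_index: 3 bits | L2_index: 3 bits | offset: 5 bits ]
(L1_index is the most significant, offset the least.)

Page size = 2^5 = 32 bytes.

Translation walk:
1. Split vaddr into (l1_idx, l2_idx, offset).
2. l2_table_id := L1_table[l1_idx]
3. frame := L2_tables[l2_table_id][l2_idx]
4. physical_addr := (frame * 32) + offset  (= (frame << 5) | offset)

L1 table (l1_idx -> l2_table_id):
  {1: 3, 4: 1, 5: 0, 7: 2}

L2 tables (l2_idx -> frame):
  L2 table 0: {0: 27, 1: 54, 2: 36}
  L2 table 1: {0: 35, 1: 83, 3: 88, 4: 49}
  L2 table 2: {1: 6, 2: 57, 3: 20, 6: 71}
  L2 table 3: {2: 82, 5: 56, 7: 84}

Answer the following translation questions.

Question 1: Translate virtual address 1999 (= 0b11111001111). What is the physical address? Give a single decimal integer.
Answer: 2287

Derivation:
vaddr = 1999 = 0b11111001111
Split: l1_idx=7, l2_idx=6, offset=15
L1[7] = 2
L2[2][6] = 71
paddr = 71 * 32 + 15 = 2287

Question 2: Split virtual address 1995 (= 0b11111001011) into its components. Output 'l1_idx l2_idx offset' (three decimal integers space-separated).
vaddr = 1995 = 0b11111001011
  top 3 bits -> l1_idx = 7
  next 3 bits -> l2_idx = 6
  bottom 5 bits -> offset = 11

Answer: 7 6 11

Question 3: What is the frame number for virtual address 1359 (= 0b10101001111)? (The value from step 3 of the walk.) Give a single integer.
Answer: 36

Derivation:
vaddr = 1359: l1_idx=5, l2_idx=2
L1[5] = 0; L2[0][2] = 36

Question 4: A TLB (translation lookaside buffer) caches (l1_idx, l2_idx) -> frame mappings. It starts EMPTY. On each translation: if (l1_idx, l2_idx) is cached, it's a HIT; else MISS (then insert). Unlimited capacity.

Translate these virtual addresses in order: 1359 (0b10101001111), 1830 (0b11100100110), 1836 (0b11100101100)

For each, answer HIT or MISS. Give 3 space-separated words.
Answer: MISS MISS HIT

Derivation:
vaddr=1359: (5,2) not in TLB -> MISS, insert
vaddr=1830: (7,1) not in TLB -> MISS, insert
vaddr=1836: (7,1) in TLB -> HIT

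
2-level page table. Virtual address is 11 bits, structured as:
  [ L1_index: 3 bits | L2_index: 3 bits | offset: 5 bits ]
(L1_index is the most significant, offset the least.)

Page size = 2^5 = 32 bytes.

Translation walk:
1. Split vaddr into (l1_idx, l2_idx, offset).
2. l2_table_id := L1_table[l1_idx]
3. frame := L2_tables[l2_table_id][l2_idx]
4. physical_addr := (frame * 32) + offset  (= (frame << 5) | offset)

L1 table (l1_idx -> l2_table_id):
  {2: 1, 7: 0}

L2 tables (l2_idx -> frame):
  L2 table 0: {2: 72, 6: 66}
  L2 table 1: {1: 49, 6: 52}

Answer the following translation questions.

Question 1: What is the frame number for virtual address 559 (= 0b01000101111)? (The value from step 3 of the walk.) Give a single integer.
Answer: 49

Derivation:
vaddr = 559: l1_idx=2, l2_idx=1
L1[2] = 1; L2[1][1] = 49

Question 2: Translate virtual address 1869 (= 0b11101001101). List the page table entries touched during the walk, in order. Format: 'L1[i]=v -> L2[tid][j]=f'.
vaddr = 1869 = 0b11101001101
Split: l1_idx=7, l2_idx=2, offset=13

Answer: L1[7]=0 -> L2[0][2]=72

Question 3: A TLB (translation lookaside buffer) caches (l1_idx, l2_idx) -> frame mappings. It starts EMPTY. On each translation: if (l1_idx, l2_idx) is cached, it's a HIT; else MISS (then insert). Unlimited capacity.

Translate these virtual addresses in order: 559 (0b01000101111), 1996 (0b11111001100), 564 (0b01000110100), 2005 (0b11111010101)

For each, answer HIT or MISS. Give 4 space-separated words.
Answer: MISS MISS HIT HIT

Derivation:
vaddr=559: (2,1) not in TLB -> MISS, insert
vaddr=1996: (7,6) not in TLB -> MISS, insert
vaddr=564: (2,1) in TLB -> HIT
vaddr=2005: (7,6) in TLB -> HIT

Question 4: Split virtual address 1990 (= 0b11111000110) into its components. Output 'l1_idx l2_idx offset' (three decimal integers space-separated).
vaddr = 1990 = 0b11111000110
  top 3 bits -> l1_idx = 7
  next 3 bits -> l2_idx = 6
  bottom 5 bits -> offset = 6

Answer: 7 6 6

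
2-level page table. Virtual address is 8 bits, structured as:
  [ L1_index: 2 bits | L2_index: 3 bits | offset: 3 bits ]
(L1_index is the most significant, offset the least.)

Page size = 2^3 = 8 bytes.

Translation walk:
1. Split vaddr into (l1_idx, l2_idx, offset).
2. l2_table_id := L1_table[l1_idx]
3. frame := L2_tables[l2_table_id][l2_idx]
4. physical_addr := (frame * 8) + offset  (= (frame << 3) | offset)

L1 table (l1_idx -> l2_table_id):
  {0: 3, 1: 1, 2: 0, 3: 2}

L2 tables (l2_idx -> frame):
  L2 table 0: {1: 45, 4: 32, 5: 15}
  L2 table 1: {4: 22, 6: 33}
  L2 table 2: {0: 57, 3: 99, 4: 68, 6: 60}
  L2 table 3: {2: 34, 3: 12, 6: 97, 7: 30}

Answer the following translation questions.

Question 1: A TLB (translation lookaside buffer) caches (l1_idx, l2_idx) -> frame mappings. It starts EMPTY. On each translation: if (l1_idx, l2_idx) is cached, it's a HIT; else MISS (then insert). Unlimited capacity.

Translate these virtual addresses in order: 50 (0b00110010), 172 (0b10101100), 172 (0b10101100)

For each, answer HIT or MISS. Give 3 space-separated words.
Answer: MISS MISS HIT

Derivation:
vaddr=50: (0,6) not in TLB -> MISS, insert
vaddr=172: (2,5) not in TLB -> MISS, insert
vaddr=172: (2,5) in TLB -> HIT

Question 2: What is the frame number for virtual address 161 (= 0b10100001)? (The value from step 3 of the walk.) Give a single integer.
Answer: 32

Derivation:
vaddr = 161: l1_idx=2, l2_idx=4
L1[2] = 0; L2[0][4] = 32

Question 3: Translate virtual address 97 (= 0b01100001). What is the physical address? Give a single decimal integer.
Answer: 177

Derivation:
vaddr = 97 = 0b01100001
Split: l1_idx=1, l2_idx=4, offset=1
L1[1] = 1
L2[1][4] = 22
paddr = 22 * 8 + 1 = 177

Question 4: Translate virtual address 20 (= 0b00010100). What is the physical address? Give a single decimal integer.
Answer: 276

Derivation:
vaddr = 20 = 0b00010100
Split: l1_idx=0, l2_idx=2, offset=4
L1[0] = 3
L2[3][2] = 34
paddr = 34 * 8 + 4 = 276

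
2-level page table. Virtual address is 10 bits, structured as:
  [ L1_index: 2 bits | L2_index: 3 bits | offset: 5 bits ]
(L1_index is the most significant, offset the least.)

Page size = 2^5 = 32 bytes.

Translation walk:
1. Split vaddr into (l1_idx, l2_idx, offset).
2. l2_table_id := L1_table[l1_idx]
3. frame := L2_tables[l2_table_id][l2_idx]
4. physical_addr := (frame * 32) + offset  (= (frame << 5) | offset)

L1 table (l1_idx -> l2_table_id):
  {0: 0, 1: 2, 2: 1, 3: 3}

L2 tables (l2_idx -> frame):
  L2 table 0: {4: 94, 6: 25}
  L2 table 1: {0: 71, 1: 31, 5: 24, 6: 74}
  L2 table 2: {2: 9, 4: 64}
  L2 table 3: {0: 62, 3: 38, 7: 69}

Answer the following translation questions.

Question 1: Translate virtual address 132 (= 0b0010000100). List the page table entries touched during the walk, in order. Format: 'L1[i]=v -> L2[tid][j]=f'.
Answer: L1[0]=0 -> L2[0][4]=94

Derivation:
vaddr = 132 = 0b0010000100
Split: l1_idx=0, l2_idx=4, offset=4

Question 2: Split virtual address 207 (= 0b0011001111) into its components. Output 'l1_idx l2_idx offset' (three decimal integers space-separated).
Answer: 0 6 15

Derivation:
vaddr = 207 = 0b0011001111
  top 2 bits -> l1_idx = 0
  next 3 bits -> l2_idx = 6
  bottom 5 bits -> offset = 15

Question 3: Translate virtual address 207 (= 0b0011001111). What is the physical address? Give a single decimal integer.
Answer: 815

Derivation:
vaddr = 207 = 0b0011001111
Split: l1_idx=0, l2_idx=6, offset=15
L1[0] = 0
L2[0][6] = 25
paddr = 25 * 32 + 15 = 815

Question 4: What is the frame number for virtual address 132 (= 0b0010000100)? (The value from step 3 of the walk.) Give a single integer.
vaddr = 132: l1_idx=0, l2_idx=4
L1[0] = 0; L2[0][4] = 94

Answer: 94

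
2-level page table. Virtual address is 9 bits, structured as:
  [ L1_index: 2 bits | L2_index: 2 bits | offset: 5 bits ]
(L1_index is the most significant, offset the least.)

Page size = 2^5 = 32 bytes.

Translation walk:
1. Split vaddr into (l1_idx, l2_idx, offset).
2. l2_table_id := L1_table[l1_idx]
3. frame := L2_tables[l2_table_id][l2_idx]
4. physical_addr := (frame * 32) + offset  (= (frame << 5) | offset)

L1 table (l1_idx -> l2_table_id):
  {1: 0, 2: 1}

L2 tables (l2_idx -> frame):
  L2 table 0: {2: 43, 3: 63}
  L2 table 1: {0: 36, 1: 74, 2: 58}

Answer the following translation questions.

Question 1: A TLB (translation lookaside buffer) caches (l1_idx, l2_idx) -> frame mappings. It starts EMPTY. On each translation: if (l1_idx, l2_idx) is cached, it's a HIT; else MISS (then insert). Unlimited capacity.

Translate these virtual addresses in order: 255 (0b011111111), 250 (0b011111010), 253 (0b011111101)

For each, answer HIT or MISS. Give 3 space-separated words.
vaddr=255: (1,3) not in TLB -> MISS, insert
vaddr=250: (1,3) in TLB -> HIT
vaddr=253: (1,3) in TLB -> HIT

Answer: MISS HIT HIT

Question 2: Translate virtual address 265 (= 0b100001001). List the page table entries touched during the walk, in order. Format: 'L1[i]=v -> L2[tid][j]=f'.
vaddr = 265 = 0b100001001
Split: l1_idx=2, l2_idx=0, offset=9

Answer: L1[2]=1 -> L2[1][0]=36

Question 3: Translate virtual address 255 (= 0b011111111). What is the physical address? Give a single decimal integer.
vaddr = 255 = 0b011111111
Split: l1_idx=1, l2_idx=3, offset=31
L1[1] = 0
L2[0][3] = 63
paddr = 63 * 32 + 31 = 2047

Answer: 2047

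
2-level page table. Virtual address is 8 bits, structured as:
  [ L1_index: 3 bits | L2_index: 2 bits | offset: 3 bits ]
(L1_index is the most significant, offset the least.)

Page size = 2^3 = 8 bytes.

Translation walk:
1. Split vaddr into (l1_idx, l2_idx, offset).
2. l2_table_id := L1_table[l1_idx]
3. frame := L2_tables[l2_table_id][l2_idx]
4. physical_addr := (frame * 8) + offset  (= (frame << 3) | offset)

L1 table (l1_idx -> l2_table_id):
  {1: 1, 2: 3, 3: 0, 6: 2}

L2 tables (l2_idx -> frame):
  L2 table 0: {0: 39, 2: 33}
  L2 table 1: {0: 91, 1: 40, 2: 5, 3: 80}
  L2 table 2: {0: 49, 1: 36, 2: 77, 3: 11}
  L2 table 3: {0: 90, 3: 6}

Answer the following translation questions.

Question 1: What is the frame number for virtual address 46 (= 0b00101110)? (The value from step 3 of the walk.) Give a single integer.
Answer: 40

Derivation:
vaddr = 46: l1_idx=1, l2_idx=1
L1[1] = 1; L2[1][1] = 40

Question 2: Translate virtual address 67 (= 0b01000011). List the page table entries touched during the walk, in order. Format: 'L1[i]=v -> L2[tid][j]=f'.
vaddr = 67 = 0b01000011
Split: l1_idx=2, l2_idx=0, offset=3

Answer: L1[2]=3 -> L2[3][0]=90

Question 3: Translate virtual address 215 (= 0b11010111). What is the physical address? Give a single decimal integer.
Answer: 623

Derivation:
vaddr = 215 = 0b11010111
Split: l1_idx=6, l2_idx=2, offset=7
L1[6] = 2
L2[2][2] = 77
paddr = 77 * 8 + 7 = 623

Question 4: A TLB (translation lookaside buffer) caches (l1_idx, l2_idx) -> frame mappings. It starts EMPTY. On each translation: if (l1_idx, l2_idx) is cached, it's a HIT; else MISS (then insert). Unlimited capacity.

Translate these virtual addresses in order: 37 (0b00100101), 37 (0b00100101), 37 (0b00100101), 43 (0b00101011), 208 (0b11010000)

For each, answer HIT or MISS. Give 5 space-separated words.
vaddr=37: (1,0) not in TLB -> MISS, insert
vaddr=37: (1,0) in TLB -> HIT
vaddr=37: (1,0) in TLB -> HIT
vaddr=43: (1,1) not in TLB -> MISS, insert
vaddr=208: (6,2) not in TLB -> MISS, insert

Answer: MISS HIT HIT MISS MISS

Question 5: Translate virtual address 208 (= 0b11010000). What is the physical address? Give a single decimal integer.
Answer: 616

Derivation:
vaddr = 208 = 0b11010000
Split: l1_idx=6, l2_idx=2, offset=0
L1[6] = 2
L2[2][2] = 77
paddr = 77 * 8 + 0 = 616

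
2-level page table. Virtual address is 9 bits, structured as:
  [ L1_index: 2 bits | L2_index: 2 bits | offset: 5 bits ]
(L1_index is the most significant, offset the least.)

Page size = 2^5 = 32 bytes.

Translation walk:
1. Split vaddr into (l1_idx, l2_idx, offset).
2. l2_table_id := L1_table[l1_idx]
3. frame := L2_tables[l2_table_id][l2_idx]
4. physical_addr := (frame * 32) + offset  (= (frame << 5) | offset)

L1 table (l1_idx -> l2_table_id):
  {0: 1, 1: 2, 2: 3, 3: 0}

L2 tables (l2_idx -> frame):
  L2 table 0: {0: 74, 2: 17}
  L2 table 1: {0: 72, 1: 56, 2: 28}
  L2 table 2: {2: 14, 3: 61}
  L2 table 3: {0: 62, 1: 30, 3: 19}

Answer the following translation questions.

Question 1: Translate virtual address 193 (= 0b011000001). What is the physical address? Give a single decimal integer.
Answer: 449

Derivation:
vaddr = 193 = 0b011000001
Split: l1_idx=1, l2_idx=2, offset=1
L1[1] = 2
L2[2][2] = 14
paddr = 14 * 32 + 1 = 449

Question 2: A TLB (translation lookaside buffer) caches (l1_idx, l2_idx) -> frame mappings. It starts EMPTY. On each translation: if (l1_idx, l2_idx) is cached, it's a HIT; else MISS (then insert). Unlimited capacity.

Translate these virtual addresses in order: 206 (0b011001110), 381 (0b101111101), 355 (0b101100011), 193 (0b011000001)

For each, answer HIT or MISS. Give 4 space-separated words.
vaddr=206: (1,2) not in TLB -> MISS, insert
vaddr=381: (2,3) not in TLB -> MISS, insert
vaddr=355: (2,3) in TLB -> HIT
vaddr=193: (1,2) in TLB -> HIT

Answer: MISS MISS HIT HIT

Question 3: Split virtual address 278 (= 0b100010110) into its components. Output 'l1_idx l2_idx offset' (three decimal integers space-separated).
Answer: 2 0 22

Derivation:
vaddr = 278 = 0b100010110
  top 2 bits -> l1_idx = 2
  next 2 bits -> l2_idx = 0
  bottom 5 bits -> offset = 22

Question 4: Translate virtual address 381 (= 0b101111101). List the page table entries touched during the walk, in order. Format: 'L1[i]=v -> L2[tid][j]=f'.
Answer: L1[2]=3 -> L2[3][3]=19

Derivation:
vaddr = 381 = 0b101111101
Split: l1_idx=2, l2_idx=3, offset=29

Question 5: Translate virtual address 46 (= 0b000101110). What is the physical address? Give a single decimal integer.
vaddr = 46 = 0b000101110
Split: l1_idx=0, l2_idx=1, offset=14
L1[0] = 1
L2[1][1] = 56
paddr = 56 * 32 + 14 = 1806

Answer: 1806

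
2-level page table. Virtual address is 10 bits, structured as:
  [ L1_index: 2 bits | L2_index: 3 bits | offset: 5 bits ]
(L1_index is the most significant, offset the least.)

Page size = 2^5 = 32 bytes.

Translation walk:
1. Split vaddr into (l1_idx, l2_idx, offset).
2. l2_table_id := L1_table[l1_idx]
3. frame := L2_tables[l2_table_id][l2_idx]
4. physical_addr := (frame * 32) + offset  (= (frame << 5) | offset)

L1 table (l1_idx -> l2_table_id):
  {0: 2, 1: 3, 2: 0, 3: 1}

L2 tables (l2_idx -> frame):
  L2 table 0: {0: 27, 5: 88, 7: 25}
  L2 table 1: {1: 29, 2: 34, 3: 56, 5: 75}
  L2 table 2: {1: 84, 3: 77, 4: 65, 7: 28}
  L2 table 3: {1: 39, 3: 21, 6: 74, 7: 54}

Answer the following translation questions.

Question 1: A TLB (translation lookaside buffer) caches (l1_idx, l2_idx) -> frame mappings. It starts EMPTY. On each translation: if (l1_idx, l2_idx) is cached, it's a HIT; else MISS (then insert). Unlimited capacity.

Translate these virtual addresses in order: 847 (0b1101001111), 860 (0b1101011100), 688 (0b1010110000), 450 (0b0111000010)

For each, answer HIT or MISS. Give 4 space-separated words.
vaddr=847: (3,2) not in TLB -> MISS, insert
vaddr=860: (3,2) in TLB -> HIT
vaddr=688: (2,5) not in TLB -> MISS, insert
vaddr=450: (1,6) not in TLB -> MISS, insert

Answer: MISS HIT MISS MISS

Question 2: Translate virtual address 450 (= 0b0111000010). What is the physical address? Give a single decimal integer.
Answer: 2370

Derivation:
vaddr = 450 = 0b0111000010
Split: l1_idx=1, l2_idx=6, offset=2
L1[1] = 3
L2[3][6] = 74
paddr = 74 * 32 + 2 = 2370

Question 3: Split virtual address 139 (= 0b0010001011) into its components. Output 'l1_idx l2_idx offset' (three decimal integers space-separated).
vaddr = 139 = 0b0010001011
  top 2 bits -> l1_idx = 0
  next 3 bits -> l2_idx = 4
  bottom 5 bits -> offset = 11

Answer: 0 4 11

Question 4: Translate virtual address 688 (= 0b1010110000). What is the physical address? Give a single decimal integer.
Answer: 2832

Derivation:
vaddr = 688 = 0b1010110000
Split: l1_idx=2, l2_idx=5, offset=16
L1[2] = 0
L2[0][5] = 88
paddr = 88 * 32 + 16 = 2832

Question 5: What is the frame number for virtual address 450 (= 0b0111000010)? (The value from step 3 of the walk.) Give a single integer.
vaddr = 450: l1_idx=1, l2_idx=6
L1[1] = 3; L2[3][6] = 74

Answer: 74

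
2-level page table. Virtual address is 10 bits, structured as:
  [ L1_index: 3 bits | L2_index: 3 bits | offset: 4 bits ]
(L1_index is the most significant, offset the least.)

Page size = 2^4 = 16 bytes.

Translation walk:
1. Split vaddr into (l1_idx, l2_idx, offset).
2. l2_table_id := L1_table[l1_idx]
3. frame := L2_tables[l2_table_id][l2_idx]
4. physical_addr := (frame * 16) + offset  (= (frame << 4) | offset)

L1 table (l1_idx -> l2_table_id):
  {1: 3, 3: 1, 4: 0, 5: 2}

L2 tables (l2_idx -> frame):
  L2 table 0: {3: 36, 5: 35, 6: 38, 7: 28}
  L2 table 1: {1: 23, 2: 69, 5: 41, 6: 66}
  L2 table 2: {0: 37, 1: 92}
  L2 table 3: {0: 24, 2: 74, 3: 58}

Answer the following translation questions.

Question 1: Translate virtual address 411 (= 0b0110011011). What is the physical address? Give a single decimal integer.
Answer: 379

Derivation:
vaddr = 411 = 0b0110011011
Split: l1_idx=3, l2_idx=1, offset=11
L1[3] = 1
L2[1][1] = 23
paddr = 23 * 16 + 11 = 379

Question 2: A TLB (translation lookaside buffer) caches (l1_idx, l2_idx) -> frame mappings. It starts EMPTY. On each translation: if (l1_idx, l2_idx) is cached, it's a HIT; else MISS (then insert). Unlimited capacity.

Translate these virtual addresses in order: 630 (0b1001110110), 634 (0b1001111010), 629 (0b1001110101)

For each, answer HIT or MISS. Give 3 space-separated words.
Answer: MISS HIT HIT

Derivation:
vaddr=630: (4,7) not in TLB -> MISS, insert
vaddr=634: (4,7) in TLB -> HIT
vaddr=629: (4,7) in TLB -> HIT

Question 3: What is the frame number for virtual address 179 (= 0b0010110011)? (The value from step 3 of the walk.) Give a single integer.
vaddr = 179: l1_idx=1, l2_idx=3
L1[1] = 3; L2[3][3] = 58

Answer: 58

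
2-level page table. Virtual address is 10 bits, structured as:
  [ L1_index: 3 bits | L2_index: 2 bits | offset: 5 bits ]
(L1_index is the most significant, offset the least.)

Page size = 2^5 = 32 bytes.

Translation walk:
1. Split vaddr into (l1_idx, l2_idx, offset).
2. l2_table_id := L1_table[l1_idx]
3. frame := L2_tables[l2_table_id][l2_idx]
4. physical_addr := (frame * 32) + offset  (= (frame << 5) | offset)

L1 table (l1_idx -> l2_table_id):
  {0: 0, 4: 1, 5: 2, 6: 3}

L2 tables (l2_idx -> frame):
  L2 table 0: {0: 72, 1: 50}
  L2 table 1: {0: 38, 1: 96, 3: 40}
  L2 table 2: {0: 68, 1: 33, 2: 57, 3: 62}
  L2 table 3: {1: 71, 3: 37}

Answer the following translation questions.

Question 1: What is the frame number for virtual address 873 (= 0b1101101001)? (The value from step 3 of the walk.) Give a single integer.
Answer: 37

Derivation:
vaddr = 873: l1_idx=6, l2_idx=3
L1[6] = 3; L2[3][3] = 37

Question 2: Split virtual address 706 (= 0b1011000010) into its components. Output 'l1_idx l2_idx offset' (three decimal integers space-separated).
vaddr = 706 = 0b1011000010
  top 3 bits -> l1_idx = 5
  next 2 bits -> l2_idx = 2
  bottom 5 bits -> offset = 2

Answer: 5 2 2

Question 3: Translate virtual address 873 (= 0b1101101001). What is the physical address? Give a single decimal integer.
Answer: 1193

Derivation:
vaddr = 873 = 0b1101101001
Split: l1_idx=6, l2_idx=3, offset=9
L1[6] = 3
L2[3][3] = 37
paddr = 37 * 32 + 9 = 1193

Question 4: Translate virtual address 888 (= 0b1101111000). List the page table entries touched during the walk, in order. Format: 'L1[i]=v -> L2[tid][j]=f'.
Answer: L1[6]=3 -> L2[3][3]=37

Derivation:
vaddr = 888 = 0b1101111000
Split: l1_idx=6, l2_idx=3, offset=24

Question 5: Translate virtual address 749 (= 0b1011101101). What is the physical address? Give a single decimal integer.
vaddr = 749 = 0b1011101101
Split: l1_idx=5, l2_idx=3, offset=13
L1[5] = 2
L2[2][3] = 62
paddr = 62 * 32 + 13 = 1997

Answer: 1997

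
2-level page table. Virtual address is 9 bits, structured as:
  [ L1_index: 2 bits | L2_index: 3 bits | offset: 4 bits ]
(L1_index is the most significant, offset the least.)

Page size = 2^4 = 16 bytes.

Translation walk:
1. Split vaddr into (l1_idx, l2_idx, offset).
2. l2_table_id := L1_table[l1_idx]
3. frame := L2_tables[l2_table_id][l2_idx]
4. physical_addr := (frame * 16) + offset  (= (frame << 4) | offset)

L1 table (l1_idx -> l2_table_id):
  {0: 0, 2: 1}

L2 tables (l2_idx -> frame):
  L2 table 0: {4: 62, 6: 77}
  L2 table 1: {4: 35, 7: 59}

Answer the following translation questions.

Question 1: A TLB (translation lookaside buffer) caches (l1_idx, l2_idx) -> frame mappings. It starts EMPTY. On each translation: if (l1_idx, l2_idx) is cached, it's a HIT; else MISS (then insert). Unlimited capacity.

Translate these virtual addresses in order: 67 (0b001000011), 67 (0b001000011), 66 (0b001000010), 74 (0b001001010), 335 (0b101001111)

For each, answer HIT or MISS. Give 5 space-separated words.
vaddr=67: (0,4) not in TLB -> MISS, insert
vaddr=67: (0,4) in TLB -> HIT
vaddr=66: (0,4) in TLB -> HIT
vaddr=74: (0,4) in TLB -> HIT
vaddr=335: (2,4) not in TLB -> MISS, insert

Answer: MISS HIT HIT HIT MISS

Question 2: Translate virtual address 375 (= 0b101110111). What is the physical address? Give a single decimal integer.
Answer: 951

Derivation:
vaddr = 375 = 0b101110111
Split: l1_idx=2, l2_idx=7, offset=7
L1[2] = 1
L2[1][7] = 59
paddr = 59 * 16 + 7 = 951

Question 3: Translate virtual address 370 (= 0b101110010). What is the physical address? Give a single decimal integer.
vaddr = 370 = 0b101110010
Split: l1_idx=2, l2_idx=7, offset=2
L1[2] = 1
L2[1][7] = 59
paddr = 59 * 16 + 2 = 946

Answer: 946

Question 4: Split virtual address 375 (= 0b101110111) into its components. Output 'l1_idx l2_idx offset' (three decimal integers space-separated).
Answer: 2 7 7

Derivation:
vaddr = 375 = 0b101110111
  top 2 bits -> l1_idx = 2
  next 3 bits -> l2_idx = 7
  bottom 4 bits -> offset = 7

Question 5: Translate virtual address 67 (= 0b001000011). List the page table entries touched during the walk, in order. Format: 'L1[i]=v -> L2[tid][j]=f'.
Answer: L1[0]=0 -> L2[0][4]=62

Derivation:
vaddr = 67 = 0b001000011
Split: l1_idx=0, l2_idx=4, offset=3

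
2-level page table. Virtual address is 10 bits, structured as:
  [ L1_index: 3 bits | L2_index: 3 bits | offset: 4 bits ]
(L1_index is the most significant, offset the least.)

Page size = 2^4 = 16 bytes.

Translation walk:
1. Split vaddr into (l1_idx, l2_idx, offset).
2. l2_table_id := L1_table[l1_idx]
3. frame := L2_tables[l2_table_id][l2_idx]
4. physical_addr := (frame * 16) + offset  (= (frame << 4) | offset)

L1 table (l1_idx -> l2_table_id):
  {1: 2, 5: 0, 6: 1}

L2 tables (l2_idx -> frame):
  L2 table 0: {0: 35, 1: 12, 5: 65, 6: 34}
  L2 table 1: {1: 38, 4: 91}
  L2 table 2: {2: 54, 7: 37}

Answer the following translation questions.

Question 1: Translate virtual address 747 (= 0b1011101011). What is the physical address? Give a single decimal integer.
vaddr = 747 = 0b1011101011
Split: l1_idx=5, l2_idx=6, offset=11
L1[5] = 0
L2[0][6] = 34
paddr = 34 * 16 + 11 = 555

Answer: 555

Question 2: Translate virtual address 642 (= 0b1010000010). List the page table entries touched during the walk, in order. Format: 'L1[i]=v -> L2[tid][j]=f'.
vaddr = 642 = 0b1010000010
Split: l1_idx=5, l2_idx=0, offset=2

Answer: L1[5]=0 -> L2[0][0]=35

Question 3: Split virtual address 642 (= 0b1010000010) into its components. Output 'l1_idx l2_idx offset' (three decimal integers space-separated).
vaddr = 642 = 0b1010000010
  top 3 bits -> l1_idx = 5
  next 3 bits -> l2_idx = 0
  bottom 4 bits -> offset = 2

Answer: 5 0 2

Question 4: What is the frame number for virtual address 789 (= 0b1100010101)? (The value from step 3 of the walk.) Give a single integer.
vaddr = 789: l1_idx=6, l2_idx=1
L1[6] = 1; L2[1][1] = 38

Answer: 38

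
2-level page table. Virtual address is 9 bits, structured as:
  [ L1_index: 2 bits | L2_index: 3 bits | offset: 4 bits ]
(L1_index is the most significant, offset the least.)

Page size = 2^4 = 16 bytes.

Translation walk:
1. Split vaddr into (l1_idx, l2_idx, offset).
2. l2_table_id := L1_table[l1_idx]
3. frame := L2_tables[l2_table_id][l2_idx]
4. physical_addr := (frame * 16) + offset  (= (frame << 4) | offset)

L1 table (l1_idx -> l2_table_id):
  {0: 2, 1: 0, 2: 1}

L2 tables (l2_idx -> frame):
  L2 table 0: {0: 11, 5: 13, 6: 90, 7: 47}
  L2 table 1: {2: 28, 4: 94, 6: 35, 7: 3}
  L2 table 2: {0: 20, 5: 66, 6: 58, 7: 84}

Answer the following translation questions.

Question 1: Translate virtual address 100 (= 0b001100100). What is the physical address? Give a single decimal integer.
Answer: 932

Derivation:
vaddr = 100 = 0b001100100
Split: l1_idx=0, l2_idx=6, offset=4
L1[0] = 2
L2[2][6] = 58
paddr = 58 * 16 + 4 = 932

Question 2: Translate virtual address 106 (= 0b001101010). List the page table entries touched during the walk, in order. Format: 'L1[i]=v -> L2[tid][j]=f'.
Answer: L1[0]=2 -> L2[2][6]=58

Derivation:
vaddr = 106 = 0b001101010
Split: l1_idx=0, l2_idx=6, offset=10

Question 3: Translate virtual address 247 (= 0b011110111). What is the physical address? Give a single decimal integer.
Answer: 759

Derivation:
vaddr = 247 = 0b011110111
Split: l1_idx=1, l2_idx=7, offset=7
L1[1] = 0
L2[0][7] = 47
paddr = 47 * 16 + 7 = 759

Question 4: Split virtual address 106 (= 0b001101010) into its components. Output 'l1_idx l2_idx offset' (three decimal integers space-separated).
vaddr = 106 = 0b001101010
  top 2 bits -> l1_idx = 0
  next 3 bits -> l2_idx = 6
  bottom 4 bits -> offset = 10

Answer: 0 6 10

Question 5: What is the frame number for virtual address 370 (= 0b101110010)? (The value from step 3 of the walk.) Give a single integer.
Answer: 3

Derivation:
vaddr = 370: l1_idx=2, l2_idx=7
L1[2] = 1; L2[1][7] = 3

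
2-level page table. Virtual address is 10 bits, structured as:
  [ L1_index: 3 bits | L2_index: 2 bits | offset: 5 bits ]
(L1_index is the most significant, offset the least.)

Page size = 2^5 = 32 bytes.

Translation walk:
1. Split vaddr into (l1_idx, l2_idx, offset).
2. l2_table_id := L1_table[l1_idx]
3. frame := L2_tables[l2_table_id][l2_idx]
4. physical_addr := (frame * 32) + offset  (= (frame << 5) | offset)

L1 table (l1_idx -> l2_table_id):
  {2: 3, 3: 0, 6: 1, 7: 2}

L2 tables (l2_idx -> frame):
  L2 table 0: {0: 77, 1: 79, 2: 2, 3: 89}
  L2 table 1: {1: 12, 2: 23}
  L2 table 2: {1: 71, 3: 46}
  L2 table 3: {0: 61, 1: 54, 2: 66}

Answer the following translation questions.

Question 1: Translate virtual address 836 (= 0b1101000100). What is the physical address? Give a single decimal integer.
vaddr = 836 = 0b1101000100
Split: l1_idx=6, l2_idx=2, offset=4
L1[6] = 1
L2[1][2] = 23
paddr = 23 * 32 + 4 = 740

Answer: 740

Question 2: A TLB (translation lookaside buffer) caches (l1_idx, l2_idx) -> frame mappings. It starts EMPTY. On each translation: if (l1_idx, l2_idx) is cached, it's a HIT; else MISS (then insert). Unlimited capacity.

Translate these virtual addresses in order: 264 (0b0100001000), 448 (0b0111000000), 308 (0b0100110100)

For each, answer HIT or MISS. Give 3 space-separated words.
Answer: MISS MISS MISS

Derivation:
vaddr=264: (2,0) not in TLB -> MISS, insert
vaddr=448: (3,2) not in TLB -> MISS, insert
vaddr=308: (2,1) not in TLB -> MISS, insert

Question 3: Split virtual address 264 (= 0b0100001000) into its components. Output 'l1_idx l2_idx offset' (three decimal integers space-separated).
vaddr = 264 = 0b0100001000
  top 3 bits -> l1_idx = 2
  next 2 bits -> l2_idx = 0
  bottom 5 bits -> offset = 8

Answer: 2 0 8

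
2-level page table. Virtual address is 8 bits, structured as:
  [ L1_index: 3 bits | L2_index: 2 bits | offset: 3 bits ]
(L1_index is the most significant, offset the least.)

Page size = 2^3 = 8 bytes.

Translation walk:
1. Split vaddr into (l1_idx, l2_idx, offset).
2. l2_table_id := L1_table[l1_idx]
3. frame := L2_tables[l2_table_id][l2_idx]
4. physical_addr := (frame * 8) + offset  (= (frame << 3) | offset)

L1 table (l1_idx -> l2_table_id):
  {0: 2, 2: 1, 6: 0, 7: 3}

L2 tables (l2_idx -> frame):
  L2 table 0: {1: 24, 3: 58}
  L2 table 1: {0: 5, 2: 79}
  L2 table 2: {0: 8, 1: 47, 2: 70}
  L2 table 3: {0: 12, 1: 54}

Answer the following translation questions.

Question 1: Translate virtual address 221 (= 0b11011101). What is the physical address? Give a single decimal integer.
vaddr = 221 = 0b11011101
Split: l1_idx=6, l2_idx=3, offset=5
L1[6] = 0
L2[0][3] = 58
paddr = 58 * 8 + 5 = 469

Answer: 469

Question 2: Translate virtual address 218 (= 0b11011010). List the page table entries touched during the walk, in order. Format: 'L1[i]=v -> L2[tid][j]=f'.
Answer: L1[6]=0 -> L2[0][3]=58

Derivation:
vaddr = 218 = 0b11011010
Split: l1_idx=6, l2_idx=3, offset=2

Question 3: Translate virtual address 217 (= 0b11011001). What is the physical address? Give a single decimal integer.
Answer: 465

Derivation:
vaddr = 217 = 0b11011001
Split: l1_idx=6, l2_idx=3, offset=1
L1[6] = 0
L2[0][3] = 58
paddr = 58 * 8 + 1 = 465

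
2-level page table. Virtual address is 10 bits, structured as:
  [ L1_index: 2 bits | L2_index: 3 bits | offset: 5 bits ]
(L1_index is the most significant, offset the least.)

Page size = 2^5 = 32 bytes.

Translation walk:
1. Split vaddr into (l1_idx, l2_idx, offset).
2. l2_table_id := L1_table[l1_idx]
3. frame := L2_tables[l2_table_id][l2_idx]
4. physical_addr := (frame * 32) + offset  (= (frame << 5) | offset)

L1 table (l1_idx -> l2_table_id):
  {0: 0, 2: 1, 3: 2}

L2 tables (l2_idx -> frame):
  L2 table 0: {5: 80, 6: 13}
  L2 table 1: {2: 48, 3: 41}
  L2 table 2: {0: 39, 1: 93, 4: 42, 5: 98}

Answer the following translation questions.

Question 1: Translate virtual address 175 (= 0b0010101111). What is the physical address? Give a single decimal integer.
Answer: 2575

Derivation:
vaddr = 175 = 0b0010101111
Split: l1_idx=0, l2_idx=5, offset=15
L1[0] = 0
L2[0][5] = 80
paddr = 80 * 32 + 15 = 2575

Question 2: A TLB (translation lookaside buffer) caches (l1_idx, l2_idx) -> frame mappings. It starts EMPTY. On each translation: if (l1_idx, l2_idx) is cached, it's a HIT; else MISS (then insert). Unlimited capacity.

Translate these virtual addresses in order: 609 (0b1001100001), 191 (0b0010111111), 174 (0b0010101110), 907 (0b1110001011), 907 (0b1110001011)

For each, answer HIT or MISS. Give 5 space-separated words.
vaddr=609: (2,3) not in TLB -> MISS, insert
vaddr=191: (0,5) not in TLB -> MISS, insert
vaddr=174: (0,5) in TLB -> HIT
vaddr=907: (3,4) not in TLB -> MISS, insert
vaddr=907: (3,4) in TLB -> HIT

Answer: MISS MISS HIT MISS HIT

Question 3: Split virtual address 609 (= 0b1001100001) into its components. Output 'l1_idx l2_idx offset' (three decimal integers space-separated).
vaddr = 609 = 0b1001100001
  top 2 bits -> l1_idx = 2
  next 3 bits -> l2_idx = 3
  bottom 5 bits -> offset = 1

Answer: 2 3 1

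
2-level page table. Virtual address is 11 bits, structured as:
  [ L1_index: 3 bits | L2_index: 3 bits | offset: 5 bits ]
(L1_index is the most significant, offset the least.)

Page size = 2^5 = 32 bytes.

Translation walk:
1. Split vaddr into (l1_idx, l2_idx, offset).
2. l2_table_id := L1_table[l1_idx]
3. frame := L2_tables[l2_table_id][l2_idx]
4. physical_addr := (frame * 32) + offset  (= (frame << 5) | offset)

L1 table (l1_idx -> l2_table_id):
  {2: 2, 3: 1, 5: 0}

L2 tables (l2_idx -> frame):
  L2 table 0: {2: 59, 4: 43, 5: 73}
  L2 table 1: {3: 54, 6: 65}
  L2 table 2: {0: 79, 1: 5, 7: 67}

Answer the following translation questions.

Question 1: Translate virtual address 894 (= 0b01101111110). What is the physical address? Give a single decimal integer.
vaddr = 894 = 0b01101111110
Split: l1_idx=3, l2_idx=3, offset=30
L1[3] = 1
L2[1][3] = 54
paddr = 54 * 32 + 30 = 1758

Answer: 1758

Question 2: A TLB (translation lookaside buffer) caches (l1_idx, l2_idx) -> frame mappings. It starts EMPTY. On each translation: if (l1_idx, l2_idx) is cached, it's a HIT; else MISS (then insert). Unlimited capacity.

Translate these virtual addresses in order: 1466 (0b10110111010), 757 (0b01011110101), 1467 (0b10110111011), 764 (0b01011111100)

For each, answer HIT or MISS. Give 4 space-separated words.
vaddr=1466: (5,5) not in TLB -> MISS, insert
vaddr=757: (2,7) not in TLB -> MISS, insert
vaddr=1467: (5,5) in TLB -> HIT
vaddr=764: (2,7) in TLB -> HIT

Answer: MISS MISS HIT HIT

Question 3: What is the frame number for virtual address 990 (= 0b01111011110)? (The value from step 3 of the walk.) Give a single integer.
Answer: 65

Derivation:
vaddr = 990: l1_idx=3, l2_idx=6
L1[3] = 1; L2[1][6] = 65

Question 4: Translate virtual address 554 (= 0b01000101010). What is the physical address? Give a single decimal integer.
Answer: 170

Derivation:
vaddr = 554 = 0b01000101010
Split: l1_idx=2, l2_idx=1, offset=10
L1[2] = 2
L2[2][1] = 5
paddr = 5 * 32 + 10 = 170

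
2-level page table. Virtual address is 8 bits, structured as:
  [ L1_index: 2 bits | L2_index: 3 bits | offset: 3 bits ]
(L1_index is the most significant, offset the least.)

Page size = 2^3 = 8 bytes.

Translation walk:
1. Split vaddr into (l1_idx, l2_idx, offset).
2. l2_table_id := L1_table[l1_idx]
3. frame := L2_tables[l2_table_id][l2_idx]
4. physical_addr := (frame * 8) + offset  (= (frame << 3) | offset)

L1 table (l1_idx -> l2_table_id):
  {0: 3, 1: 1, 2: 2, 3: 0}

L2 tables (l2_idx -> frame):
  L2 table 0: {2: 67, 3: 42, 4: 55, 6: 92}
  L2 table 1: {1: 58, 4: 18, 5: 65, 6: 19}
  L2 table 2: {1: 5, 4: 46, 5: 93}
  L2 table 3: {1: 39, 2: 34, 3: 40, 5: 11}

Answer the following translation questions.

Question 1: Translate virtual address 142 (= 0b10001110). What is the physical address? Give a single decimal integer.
Answer: 46

Derivation:
vaddr = 142 = 0b10001110
Split: l1_idx=2, l2_idx=1, offset=6
L1[2] = 2
L2[2][1] = 5
paddr = 5 * 8 + 6 = 46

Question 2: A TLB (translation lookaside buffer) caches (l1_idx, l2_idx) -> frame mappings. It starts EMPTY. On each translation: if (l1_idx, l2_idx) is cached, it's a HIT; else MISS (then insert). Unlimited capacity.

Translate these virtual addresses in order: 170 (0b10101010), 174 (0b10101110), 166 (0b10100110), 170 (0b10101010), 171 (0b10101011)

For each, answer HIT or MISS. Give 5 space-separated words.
vaddr=170: (2,5) not in TLB -> MISS, insert
vaddr=174: (2,5) in TLB -> HIT
vaddr=166: (2,4) not in TLB -> MISS, insert
vaddr=170: (2,5) in TLB -> HIT
vaddr=171: (2,5) in TLB -> HIT

Answer: MISS HIT MISS HIT HIT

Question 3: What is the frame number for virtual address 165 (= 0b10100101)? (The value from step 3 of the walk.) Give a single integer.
vaddr = 165: l1_idx=2, l2_idx=4
L1[2] = 2; L2[2][4] = 46

Answer: 46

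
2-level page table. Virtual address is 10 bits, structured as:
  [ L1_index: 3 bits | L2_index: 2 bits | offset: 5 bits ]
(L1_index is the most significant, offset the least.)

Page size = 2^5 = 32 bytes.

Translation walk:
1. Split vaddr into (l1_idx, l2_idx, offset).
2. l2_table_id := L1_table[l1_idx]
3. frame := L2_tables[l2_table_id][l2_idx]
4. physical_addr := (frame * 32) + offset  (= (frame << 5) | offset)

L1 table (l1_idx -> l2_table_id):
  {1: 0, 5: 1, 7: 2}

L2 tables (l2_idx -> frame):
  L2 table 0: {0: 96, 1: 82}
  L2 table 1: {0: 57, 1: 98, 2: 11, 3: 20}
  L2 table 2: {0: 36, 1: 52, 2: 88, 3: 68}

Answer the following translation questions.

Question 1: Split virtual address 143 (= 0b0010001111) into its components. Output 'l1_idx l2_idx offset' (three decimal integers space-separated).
Answer: 1 0 15

Derivation:
vaddr = 143 = 0b0010001111
  top 3 bits -> l1_idx = 1
  next 2 bits -> l2_idx = 0
  bottom 5 bits -> offset = 15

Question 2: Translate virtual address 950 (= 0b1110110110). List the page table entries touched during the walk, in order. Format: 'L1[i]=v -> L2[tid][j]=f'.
Answer: L1[7]=2 -> L2[2][1]=52

Derivation:
vaddr = 950 = 0b1110110110
Split: l1_idx=7, l2_idx=1, offset=22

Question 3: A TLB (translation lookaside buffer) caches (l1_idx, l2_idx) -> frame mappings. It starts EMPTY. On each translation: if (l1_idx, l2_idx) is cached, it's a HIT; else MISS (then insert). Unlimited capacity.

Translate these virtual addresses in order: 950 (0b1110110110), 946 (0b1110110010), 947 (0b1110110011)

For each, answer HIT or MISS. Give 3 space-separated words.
Answer: MISS HIT HIT

Derivation:
vaddr=950: (7,1) not in TLB -> MISS, insert
vaddr=946: (7,1) in TLB -> HIT
vaddr=947: (7,1) in TLB -> HIT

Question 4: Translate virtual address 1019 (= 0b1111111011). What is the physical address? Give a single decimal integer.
vaddr = 1019 = 0b1111111011
Split: l1_idx=7, l2_idx=3, offset=27
L1[7] = 2
L2[2][3] = 68
paddr = 68 * 32 + 27 = 2203

Answer: 2203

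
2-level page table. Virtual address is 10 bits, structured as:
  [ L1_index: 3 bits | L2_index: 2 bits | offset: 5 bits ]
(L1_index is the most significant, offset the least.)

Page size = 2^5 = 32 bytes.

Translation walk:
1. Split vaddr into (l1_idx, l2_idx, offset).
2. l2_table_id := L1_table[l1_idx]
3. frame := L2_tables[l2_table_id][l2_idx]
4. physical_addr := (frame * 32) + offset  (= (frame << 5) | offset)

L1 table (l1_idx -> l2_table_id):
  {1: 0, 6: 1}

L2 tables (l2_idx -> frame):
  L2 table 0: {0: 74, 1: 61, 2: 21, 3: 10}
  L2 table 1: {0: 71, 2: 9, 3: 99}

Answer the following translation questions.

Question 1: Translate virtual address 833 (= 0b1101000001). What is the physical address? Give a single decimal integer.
Answer: 289

Derivation:
vaddr = 833 = 0b1101000001
Split: l1_idx=6, l2_idx=2, offset=1
L1[6] = 1
L2[1][2] = 9
paddr = 9 * 32 + 1 = 289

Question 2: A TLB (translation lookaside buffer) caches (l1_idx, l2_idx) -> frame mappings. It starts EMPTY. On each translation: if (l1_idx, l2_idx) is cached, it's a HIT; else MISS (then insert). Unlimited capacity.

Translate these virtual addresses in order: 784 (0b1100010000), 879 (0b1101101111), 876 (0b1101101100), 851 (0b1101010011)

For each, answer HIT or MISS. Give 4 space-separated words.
vaddr=784: (6,0) not in TLB -> MISS, insert
vaddr=879: (6,3) not in TLB -> MISS, insert
vaddr=876: (6,3) in TLB -> HIT
vaddr=851: (6,2) not in TLB -> MISS, insert

Answer: MISS MISS HIT MISS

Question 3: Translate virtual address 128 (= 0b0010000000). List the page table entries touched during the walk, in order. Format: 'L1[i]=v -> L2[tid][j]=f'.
Answer: L1[1]=0 -> L2[0][0]=74

Derivation:
vaddr = 128 = 0b0010000000
Split: l1_idx=1, l2_idx=0, offset=0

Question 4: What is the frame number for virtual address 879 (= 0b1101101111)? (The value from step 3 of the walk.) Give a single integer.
vaddr = 879: l1_idx=6, l2_idx=3
L1[6] = 1; L2[1][3] = 99

Answer: 99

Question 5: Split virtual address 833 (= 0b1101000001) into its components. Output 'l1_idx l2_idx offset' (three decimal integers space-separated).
vaddr = 833 = 0b1101000001
  top 3 bits -> l1_idx = 6
  next 2 bits -> l2_idx = 2
  bottom 5 bits -> offset = 1

Answer: 6 2 1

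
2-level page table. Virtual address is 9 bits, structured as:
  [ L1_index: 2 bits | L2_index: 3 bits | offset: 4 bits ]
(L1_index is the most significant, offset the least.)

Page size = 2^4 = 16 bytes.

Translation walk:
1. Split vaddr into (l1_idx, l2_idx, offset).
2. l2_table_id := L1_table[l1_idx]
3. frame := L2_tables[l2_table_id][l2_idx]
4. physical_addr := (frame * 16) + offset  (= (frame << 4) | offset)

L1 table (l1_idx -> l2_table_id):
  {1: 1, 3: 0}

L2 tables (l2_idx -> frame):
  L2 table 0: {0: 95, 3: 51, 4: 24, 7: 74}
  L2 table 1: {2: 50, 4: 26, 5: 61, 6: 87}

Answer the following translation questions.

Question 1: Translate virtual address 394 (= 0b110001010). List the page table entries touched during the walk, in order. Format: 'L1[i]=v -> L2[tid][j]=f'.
vaddr = 394 = 0b110001010
Split: l1_idx=3, l2_idx=0, offset=10

Answer: L1[3]=0 -> L2[0][0]=95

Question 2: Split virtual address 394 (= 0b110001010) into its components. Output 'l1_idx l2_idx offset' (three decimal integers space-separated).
Answer: 3 0 10

Derivation:
vaddr = 394 = 0b110001010
  top 2 bits -> l1_idx = 3
  next 3 bits -> l2_idx = 0
  bottom 4 bits -> offset = 10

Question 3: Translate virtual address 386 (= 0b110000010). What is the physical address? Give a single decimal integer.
Answer: 1522

Derivation:
vaddr = 386 = 0b110000010
Split: l1_idx=3, l2_idx=0, offset=2
L1[3] = 0
L2[0][0] = 95
paddr = 95 * 16 + 2 = 1522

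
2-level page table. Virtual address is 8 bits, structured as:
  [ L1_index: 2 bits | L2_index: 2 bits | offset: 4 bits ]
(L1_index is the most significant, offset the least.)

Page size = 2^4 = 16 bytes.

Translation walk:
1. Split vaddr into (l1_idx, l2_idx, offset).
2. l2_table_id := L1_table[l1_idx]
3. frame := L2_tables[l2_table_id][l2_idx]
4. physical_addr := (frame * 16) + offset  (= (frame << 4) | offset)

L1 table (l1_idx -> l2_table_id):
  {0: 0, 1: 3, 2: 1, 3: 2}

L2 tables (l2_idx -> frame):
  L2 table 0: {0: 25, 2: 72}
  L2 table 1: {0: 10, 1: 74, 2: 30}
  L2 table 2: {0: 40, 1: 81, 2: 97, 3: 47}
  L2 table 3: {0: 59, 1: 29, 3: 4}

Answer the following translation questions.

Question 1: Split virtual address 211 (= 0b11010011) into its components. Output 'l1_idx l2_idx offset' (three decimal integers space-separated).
Answer: 3 1 3

Derivation:
vaddr = 211 = 0b11010011
  top 2 bits -> l1_idx = 3
  next 2 bits -> l2_idx = 1
  bottom 4 bits -> offset = 3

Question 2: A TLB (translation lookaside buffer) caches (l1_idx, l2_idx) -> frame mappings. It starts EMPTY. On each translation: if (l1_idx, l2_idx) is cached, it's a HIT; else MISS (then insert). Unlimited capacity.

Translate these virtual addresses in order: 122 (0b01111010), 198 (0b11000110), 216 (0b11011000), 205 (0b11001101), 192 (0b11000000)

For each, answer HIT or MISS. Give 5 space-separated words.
vaddr=122: (1,3) not in TLB -> MISS, insert
vaddr=198: (3,0) not in TLB -> MISS, insert
vaddr=216: (3,1) not in TLB -> MISS, insert
vaddr=205: (3,0) in TLB -> HIT
vaddr=192: (3,0) in TLB -> HIT

Answer: MISS MISS MISS HIT HIT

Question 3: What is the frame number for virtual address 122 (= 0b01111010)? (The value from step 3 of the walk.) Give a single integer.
vaddr = 122: l1_idx=1, l2_idx=3
L1[1] = 3; L2[3][3] = 4

Answer: 4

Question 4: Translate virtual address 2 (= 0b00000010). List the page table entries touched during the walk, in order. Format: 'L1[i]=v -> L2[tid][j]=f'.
vaddr = 2 = 0b00000010
Split: l1_idx=0, l2_idx=0, offset=2

Answer: L1[0]=0 -> L2[0][0]=25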